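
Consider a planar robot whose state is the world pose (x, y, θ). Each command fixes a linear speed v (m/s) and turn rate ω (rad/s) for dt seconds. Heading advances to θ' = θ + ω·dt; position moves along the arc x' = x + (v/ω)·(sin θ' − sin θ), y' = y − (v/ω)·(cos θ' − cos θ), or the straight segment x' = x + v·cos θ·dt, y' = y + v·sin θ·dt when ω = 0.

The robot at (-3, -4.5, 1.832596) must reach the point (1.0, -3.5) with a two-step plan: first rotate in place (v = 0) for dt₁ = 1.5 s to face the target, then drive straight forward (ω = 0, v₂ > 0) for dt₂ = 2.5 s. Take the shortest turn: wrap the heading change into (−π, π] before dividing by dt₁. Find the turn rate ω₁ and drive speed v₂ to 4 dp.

ω₁ = -1.0584, v₂ = 1.6492

heading to target = atan2(-3.5−-4.5, 1−-3) = 0.2450
Δθ = wrap(0.2450 − 1.8326) = -1.5876; ω₁ = Δθ/dt₁ = -1.0584
distance = √((1−-3)² + (-3.5−-4.5)²) = 4.1231; v₂ = distance/dt₂ = 1.6492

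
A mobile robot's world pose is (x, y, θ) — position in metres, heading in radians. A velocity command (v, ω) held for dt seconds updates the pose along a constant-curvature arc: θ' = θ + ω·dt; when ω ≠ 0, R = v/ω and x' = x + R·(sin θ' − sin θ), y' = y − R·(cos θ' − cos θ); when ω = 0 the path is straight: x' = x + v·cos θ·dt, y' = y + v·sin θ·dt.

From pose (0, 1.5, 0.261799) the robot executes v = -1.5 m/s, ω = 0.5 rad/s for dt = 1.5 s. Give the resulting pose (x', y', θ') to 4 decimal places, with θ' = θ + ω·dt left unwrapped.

(-1.7669, 0.1932, 1.0118)

θ' = 0.2618 + 0.5·1.5 = 1.0118
R = v/ω = -1.5/0.5 = -3.0000
x' = 0 + -3.0000·(sin 1.0118 − sin 0.2618) = -1.7669
y' = 1.5 − -3.0000·(cos 1.0118 − cos 0.2618) = 0.1932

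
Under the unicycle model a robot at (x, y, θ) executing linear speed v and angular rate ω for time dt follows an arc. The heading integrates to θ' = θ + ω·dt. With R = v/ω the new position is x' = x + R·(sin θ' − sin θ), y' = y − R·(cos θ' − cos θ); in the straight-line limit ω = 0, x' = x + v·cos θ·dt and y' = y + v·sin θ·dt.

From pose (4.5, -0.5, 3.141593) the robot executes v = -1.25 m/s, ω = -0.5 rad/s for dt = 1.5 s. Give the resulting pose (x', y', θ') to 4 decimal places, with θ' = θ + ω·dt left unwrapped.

(6.2041, -1.1708, 2.3916)

θ' = 3.1416 + -0.5·1.5 = 2.3916
R = v/ω = -1.25/-0.5 = 2.5000
x' = 4.5 + 2.5000·(sin 2.3916 − sin 3.1416) = 6.2041
y' = -0.5 − 2.5000·(cos 2.3916 − cos 3.1416) = -1.1708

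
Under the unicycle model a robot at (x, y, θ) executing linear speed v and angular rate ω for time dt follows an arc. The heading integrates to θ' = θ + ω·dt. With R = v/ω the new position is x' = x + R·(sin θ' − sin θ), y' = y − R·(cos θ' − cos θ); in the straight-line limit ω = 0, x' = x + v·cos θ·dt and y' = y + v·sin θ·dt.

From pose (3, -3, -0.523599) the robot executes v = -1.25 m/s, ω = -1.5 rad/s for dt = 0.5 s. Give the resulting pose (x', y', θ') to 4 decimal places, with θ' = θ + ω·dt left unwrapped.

θ' = -0.5236 + -1.5·0.5 = -1.2736
R = v/ω = -1.25/-1.5 = 0.8333
x' = 3 + 0.8333·(sin -1.2736 − sin -0.5236) = 2.6199
y' = -3 − 0.8333·(cos -1.2736 − cos -0.5236) = -2.5223

(2.6199, -2.5223, -1.2736)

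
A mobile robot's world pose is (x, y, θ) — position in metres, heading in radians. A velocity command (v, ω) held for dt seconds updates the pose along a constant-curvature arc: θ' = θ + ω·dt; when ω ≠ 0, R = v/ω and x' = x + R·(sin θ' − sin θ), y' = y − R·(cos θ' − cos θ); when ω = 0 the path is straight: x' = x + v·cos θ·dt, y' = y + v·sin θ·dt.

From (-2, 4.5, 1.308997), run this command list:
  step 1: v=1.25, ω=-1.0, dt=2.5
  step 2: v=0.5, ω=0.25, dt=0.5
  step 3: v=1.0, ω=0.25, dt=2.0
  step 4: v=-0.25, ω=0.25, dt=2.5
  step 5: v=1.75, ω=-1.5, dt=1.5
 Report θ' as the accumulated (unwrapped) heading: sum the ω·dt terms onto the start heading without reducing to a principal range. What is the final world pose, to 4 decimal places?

step 1: θ'=-1.1910 (R=-1.2500) → pose (0.3683, 4.6399, -1.1910)
step 2: θ'=-1.0660 (R=2.0000) → pose (0.4753, 4.4141, -1.0660)
step 3: θ'=-0.5660 (R=4.0000) → pose (1.8313, 2.9724, -0.5660)
step 4: θ'=0.0590 (R=-1.0000) → pose (1.2361, 3.1266, 0.0590)
step 5: θ'=-2.1910 (R=-1.1667) → pose (2.2543, 1.2839, -2.1910)

(2.2543, 1.2839, -2.1910)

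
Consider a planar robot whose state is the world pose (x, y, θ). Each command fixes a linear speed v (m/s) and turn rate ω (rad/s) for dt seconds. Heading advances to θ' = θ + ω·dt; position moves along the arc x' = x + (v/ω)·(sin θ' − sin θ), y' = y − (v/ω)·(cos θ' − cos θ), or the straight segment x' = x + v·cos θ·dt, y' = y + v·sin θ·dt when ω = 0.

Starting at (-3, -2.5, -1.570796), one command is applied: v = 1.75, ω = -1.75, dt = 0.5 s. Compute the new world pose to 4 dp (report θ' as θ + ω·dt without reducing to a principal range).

θ' = -1.5708 + -1.75·0.5 = -2.4458
R = v/ω = 1.75/-1.75 = -1.0000
x' = -3 + -1.0000·(sin -2.4458 − sin -1.5708) = -3.3590
y' = -2.5 − -1.0000·(cos -2.4458 − cos -1.5708) = -3.2675

(-3.3590, -3.2675, -2.4458)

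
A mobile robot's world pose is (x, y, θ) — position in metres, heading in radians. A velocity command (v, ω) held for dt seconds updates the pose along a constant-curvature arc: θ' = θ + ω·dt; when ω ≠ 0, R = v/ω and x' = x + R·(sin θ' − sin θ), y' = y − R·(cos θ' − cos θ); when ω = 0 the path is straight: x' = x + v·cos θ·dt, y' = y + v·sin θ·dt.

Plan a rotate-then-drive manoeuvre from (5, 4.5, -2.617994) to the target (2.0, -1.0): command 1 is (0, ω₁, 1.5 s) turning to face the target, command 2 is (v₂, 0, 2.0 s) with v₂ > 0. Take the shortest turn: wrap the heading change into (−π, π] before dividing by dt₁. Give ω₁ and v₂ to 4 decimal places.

ω₁ = 0.3652, v₂ = 3.1325

heading to target = atan2(-1−4.5, 2−5) = -2.0701
Δθ = wrap(-2.0701 − -2.6180) = 0.5479; ω₁ = Δθ/dt₁ = 0.3652
distance = √((2−5)² + (-1−4.5)²) = 6.2650; v₂ = distance/dt₂ = 3.1325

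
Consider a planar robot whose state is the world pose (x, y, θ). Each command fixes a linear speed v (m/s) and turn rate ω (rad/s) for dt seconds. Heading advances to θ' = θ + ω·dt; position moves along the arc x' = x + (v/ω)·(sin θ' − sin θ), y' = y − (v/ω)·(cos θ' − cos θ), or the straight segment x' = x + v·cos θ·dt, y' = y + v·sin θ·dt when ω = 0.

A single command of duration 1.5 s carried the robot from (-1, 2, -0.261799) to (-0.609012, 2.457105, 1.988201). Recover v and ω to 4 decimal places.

Δθ = 1.988201 − -0.261799 = 2.250000
ω = Δθ/dt = 2.250000/1.5 = 1.5000
R = −Δy/(cos θ' − cos θ) = 0.3333
v = R·ω = 0.3333·1.5000 = 0.5000

v = 0.5000, ω = 1.5000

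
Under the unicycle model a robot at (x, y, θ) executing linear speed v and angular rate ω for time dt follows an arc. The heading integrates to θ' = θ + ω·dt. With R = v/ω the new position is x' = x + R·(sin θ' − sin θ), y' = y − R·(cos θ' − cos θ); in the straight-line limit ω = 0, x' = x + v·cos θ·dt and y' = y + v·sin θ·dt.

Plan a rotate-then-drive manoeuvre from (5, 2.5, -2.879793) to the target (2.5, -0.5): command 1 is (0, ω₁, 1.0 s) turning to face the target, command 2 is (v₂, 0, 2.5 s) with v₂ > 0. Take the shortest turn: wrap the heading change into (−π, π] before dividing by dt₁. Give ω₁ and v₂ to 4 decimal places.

ω₁ = 0.6143, v₂ = 1.5620

heading to target = atan2(-0.5−2.5, 2.5−5) = -2.2655
Δθ = wrap(-2.2655 − -2.8798) = 0.6143; ω₁ = Δθ/dt₁ = 0.6143
distance = √((2.5−5)² + (-0.5−2.5)²) = 3.9051; v₂ = distance/dt₂ = 1.5620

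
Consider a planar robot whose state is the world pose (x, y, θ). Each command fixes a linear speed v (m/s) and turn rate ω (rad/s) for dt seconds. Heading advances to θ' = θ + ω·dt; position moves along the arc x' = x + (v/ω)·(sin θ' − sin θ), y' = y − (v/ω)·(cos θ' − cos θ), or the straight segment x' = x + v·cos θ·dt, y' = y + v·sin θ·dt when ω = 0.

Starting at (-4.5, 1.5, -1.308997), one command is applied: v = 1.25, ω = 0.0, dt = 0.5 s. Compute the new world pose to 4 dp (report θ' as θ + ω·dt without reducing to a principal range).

(-4.3382, 0.8963, -1.3090)

θ' = -1.3090 + 0.0·0.5 = -1.3090
ω = 0 → straight: x' = -4.5 + 1.25·cos(-1.3090)·0.5 = -4.3382
y' = 1.5 + 1.25·sin(-1.3090)·0.5 = 0.8963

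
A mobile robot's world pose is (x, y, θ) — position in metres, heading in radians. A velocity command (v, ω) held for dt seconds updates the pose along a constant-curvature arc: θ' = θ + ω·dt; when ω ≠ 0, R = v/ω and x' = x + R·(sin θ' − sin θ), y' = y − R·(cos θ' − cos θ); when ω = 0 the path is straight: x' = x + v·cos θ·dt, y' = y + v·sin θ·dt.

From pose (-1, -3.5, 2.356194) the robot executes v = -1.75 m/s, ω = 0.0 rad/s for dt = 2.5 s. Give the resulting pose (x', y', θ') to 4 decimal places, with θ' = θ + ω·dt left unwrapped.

θ' = 2.3562 + 0.0·2.5 = 2.3562
ω = 0 → straight: x' = -1 + -1.75·cos(2.3562)·2.5 = 2.0936
y' = -3.5 + -1.75·sin(2.3562)·2.5 = -6.5936

(2.0936, -6.5936, 2.3562)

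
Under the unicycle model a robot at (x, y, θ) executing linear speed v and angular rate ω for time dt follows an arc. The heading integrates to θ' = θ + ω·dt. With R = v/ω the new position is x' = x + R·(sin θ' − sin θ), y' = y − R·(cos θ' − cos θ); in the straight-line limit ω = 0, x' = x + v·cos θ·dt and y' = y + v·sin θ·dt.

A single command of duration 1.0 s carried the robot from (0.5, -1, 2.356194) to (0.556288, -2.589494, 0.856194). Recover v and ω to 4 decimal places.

Δθ = 0.856194 − 2.356194 = -1.500000
ω = Δθ/dt = -1.500000/1.0 = -1.5000
R = −Δy/(cos θ' − cos θ) = 1.1667
v = R·ω = 1.1667·-1.5000 = -1.7500

v = -1.7500, ω = -1.5000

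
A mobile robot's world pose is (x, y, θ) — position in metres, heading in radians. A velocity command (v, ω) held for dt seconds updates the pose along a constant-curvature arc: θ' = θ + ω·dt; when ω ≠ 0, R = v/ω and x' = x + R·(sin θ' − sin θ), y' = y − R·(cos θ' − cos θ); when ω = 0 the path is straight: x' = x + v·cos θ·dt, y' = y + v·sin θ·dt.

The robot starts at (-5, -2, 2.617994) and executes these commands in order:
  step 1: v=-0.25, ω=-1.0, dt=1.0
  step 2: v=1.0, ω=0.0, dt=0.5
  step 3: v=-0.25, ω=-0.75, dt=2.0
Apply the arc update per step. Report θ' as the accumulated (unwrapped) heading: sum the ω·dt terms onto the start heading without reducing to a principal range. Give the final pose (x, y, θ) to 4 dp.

step 1: θ'=1.6180 (R=0.2500) → pose (-4.8753, -2.2047, 1.6180)
step 2: θ'=1.6180 (straight) → pose (-4.8989, -1.7053, 1.6180)
step 3: θ'=0.1180 (R=0.3333) → pose (-5.1926, -2.0520, 0.1180)

(-5.1926, -2.0520, 0.1180)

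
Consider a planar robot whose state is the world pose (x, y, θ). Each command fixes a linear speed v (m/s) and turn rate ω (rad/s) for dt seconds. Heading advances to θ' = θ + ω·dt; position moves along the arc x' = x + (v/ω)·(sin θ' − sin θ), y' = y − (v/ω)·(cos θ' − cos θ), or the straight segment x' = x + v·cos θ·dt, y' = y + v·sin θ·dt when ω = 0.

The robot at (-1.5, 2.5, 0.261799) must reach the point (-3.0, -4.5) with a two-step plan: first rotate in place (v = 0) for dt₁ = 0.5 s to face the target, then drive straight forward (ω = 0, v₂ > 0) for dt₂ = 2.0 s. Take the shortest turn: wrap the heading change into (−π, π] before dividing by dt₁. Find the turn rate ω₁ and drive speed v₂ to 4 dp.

heading to target = atan2(-4.5−2.5, -3−-1.5) = -1.7819
Δθ = wrap(-1.7819 − 0.2618) = -2.0437; ω₁ = Δθ/dt₁ = -4.0874
distance = √((-3−-1.5)² + (-4.5−2.5)²) = 7.1589; v₂ = distance/dt₂ = 3.5795

ω₁ = -4.0874, v₂ = 3.5795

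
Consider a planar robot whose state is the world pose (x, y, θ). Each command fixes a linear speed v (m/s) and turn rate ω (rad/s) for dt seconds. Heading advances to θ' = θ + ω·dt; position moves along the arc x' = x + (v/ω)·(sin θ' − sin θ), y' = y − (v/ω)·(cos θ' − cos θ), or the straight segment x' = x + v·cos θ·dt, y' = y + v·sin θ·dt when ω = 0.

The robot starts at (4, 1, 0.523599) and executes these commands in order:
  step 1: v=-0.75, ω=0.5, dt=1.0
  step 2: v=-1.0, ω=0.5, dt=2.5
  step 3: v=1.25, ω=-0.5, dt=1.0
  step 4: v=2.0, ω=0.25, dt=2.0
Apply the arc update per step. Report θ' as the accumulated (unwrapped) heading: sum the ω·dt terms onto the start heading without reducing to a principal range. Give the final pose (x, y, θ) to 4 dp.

step 1: θ'=1.0236 (R=-1.5000) → pose (3.4690, 0.4814, 1.0236)
step 2: θ'=2.2736 (R=-2.0000) → pose (3.6509, -1.8519, 2.2736)
step 3: θ'=1.7736 (R=-2.5000) → pose (3.1097, -0.7395, 1.7736)
step 4: θ'=2.2736 (R=8.0000) → pose (1.3780, 2.8200, 2.2736)

(1.3780, 2.8200, 2.2736)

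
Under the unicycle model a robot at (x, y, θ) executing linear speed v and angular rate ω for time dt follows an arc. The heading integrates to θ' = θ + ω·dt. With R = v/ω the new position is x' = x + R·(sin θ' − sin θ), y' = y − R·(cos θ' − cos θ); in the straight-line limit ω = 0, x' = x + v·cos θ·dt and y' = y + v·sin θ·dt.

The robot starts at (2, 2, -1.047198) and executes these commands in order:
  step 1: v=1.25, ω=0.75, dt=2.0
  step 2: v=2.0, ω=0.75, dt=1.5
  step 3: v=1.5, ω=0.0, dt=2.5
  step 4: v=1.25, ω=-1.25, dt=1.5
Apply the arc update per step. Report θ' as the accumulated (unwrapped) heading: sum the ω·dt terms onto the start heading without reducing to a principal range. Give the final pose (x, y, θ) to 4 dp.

(6.9390, 8.4643, -0.2972)

step 1: θ'=0.4528 (R=1.6667) → pose (4.1725, 1.3346, 0.4528)
step 2: θ'=1.5778 (R=2.6667) → pose (5.6725, 3.7512, 1.5778)
step 3: θ'=1.5778 (straight) → pose (5.6462, 7.5011, 1.5778)
step 4: θ'=-0.2972 (R=-1.0000) → pose (6.9390, 8.4643, -0.2972)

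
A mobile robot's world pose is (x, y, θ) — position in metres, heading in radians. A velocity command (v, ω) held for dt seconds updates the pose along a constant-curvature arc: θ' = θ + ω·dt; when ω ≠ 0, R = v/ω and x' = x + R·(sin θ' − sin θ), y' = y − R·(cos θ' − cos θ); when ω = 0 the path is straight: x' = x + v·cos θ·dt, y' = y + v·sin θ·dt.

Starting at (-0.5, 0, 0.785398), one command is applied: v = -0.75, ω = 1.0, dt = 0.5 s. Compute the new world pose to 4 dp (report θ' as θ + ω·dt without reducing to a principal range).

θ' = 0.7854 + 1.0·0.5 = 1.2854
R = v/ω = -0.75/1.0 = -0.7500
x' = -0.5 + -0.7500·(sin 1.2854 − sin 0.7854) = -0.6893
y' = 0 − -0.7500·(cos 1.2854 − cos 0.7854) = -0.3192

(-0.6893, -0.3192, 1.2854)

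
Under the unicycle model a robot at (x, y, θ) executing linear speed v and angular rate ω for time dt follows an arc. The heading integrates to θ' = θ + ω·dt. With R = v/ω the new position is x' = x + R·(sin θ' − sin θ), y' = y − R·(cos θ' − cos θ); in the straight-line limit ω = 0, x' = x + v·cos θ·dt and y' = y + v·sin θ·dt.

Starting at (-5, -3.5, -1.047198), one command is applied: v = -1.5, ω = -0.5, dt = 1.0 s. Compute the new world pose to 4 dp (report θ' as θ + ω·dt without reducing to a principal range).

θ' = -1.0472 + -0.5·1.0 = -1.5472
R = v/ω = -1.5/-0.5 = 3.0000
x' = -5 + 3.0000·(sin -1.5472 − sin -1.0472) = -5.4011
y' = -3.5 − 3.0000·(cos -1.5472 − cos -1.0472) = -2.0708

(-5.4011, -2.0708, -1.5472)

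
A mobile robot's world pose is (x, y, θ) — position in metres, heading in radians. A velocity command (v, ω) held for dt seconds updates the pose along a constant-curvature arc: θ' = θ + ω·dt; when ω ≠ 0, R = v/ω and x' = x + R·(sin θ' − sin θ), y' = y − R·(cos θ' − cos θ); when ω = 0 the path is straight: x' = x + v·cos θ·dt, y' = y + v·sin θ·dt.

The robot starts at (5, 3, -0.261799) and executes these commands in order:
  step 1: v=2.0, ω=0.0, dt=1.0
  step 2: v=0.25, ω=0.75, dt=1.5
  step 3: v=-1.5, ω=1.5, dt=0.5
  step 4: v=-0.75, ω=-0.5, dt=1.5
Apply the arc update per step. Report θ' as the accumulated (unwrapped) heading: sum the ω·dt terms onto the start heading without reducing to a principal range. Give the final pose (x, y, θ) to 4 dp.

(6.6735, 0.8567, 0.8632)

step 1: θ'=-0.2618 (straight) → pose (6.9319, 2.4824, -0.2618)
step 2: θ'=0.8632 (R=0.3333) → pose (7.2714, 2.5877, 0.8632)
step 3: θ'=1.6132 (R=-1.0000) → pose (7.0323, 1.8953, 1.6132)
step 4: θ'=0.8632 (R=1.5000) → pose (6.6735, 0.8567, 0.8632)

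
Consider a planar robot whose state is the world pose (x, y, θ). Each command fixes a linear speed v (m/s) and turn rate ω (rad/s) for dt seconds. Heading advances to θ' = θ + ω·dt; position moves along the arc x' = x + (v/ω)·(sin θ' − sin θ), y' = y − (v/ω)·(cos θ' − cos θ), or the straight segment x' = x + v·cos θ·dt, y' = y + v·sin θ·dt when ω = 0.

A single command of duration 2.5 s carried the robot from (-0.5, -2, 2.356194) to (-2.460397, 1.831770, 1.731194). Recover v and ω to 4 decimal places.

Δθ = 1.731194 − 2.356194 = -0.625000
ω = Δθ/dt = -0.625000/2.5 = -0.2500
R = −Δy/(cos θ' − cos θ) = -7.0000
v = R·ω = -7.0000·-0.2500 = 1.7500

v = 1.7500, ω = -0.2500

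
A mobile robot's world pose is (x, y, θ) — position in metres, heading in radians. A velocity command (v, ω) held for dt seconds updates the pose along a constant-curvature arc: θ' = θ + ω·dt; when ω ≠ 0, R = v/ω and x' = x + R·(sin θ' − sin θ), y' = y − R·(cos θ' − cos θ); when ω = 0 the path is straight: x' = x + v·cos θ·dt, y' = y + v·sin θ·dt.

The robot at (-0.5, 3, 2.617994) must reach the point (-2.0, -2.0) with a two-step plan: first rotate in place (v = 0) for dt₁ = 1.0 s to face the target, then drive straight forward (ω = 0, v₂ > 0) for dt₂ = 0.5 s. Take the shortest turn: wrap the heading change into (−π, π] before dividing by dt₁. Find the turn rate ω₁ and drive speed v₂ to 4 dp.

ω₁ = 1.8029, v₂ = 10.4403

heading to target = atan2(-2−3, -2−-0.5) = -1.8623
Δθ = wrap(-1.8623 − 2.6180) = 1.8029; ω₁ = Δθ/dt₁ = 1.8029
distance = √((-2−-0.5)² + (-2−3)²) = 5.2202; v₂ = distance/dt₂ = 10.4403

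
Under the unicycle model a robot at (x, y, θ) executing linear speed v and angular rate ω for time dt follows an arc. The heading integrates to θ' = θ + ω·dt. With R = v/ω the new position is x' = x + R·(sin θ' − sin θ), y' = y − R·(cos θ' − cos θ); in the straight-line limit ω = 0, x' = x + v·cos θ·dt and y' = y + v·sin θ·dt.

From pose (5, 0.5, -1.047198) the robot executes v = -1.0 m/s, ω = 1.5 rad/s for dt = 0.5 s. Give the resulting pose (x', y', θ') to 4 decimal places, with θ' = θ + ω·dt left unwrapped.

θ' = -1.0472 + 1.5·0.5 = -0.2972
R = v/ω = -1.0/1.5 = -0.6667
x' = 5 + -0.6667·(sin -0.2972 − sin -1.0472) = 4.6179
y' = 0.5 − -0.6667·(cos -0.2972 − cos -1.0472) = 0.8041

(4.6179, 0.8041, -0.2972)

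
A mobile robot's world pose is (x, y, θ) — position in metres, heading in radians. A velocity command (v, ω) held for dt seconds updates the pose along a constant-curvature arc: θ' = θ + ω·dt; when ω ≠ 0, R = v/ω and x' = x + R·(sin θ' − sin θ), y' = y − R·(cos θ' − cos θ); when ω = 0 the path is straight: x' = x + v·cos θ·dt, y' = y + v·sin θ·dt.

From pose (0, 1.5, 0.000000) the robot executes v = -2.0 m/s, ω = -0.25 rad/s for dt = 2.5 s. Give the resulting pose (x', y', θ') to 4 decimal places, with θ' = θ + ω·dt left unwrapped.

(-4.6808, 3.0123, -0.6250)

θ' = 0.0000 + -0.25·2.5 = -0.6250
R = v/ω = -2.0/-0.25 = 8.0000
x' = 0 + 8.0000·(sin -0.6250 − sin 0.0000) = -4.6808
y' = 1.5 − 8.0000·(cos -0.6250 − cos 0.0000) = 3.0123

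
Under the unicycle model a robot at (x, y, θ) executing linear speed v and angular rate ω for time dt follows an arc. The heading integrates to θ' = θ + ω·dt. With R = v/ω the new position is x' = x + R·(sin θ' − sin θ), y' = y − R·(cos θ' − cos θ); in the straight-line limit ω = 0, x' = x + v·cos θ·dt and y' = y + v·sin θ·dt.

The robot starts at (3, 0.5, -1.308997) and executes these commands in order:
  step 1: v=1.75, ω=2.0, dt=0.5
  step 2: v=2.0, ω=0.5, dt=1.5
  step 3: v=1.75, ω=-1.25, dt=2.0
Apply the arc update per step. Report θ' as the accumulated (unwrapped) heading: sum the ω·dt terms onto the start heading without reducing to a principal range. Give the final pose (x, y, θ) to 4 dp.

step 1: θ'=-0.3090 (R=0.8750) → pose (3.5791, -0.1071, -0.3090)
step 2: θ'=0.4410 (R=4.0000) → pose (6.5029, 0.0862, 0.4410)
step 3: θ'=-2.0590 (R=-1.4000) → pose (8.3369, -1.8365, -2.0590)

(8.3369, -1.8365, -2.0590)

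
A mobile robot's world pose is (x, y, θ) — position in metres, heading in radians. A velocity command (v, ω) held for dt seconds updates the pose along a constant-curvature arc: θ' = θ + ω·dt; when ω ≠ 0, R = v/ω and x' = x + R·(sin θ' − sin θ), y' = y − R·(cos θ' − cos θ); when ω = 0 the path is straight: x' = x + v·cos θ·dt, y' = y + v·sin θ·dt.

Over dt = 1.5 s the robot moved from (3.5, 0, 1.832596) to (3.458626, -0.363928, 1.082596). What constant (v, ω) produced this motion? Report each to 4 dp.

Δθ = 1.082596 − 1.832596 = -0.750000
ω = Δθ/dt = -0.750000/1.5 = -0.5000
R = −Δy/(cos θ' − cos θ) = 0.5000
v = R·ω = 0.5000·-0.5000 = -0.2500

v = -0.2500, ω = -0.5000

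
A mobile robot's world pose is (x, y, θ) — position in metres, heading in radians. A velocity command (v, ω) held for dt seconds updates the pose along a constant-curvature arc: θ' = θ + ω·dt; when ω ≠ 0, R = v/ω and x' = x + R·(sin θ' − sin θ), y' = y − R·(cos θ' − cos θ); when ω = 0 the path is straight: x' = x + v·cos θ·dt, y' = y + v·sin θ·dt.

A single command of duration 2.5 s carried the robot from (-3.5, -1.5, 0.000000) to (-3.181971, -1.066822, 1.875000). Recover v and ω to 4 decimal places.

Δθ = 1.875000 − 0.000000 = 1.875000
ω = Δθ/dt = 1.875000/2.5 = 0.7500
R = −Δy/(cos θ' − cos θ) = 0.3333
v = R·ω = 0.3333·0.7500 = 0.2500

v = 0.2500, ω = 0.7500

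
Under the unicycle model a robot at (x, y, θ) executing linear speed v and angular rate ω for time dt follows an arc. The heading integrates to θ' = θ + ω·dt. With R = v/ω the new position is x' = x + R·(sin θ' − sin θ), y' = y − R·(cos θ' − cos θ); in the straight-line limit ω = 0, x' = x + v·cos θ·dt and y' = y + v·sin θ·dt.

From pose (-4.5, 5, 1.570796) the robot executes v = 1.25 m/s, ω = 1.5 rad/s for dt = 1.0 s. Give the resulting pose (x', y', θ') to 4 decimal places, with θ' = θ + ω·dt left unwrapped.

(-5.2744, 5.8312, 3.0708)

θ' = 1.5708 + 1.5·1.0 = 3.0708
R = v/ω = 1.25/1.5 = 0.8333
x' = -4.5 + 0.8333·(sin 3.0708 − sin 1.5708) = -5.2744
y' = 5 − 0.8333·(cos 3.0708 − cos 1.5708) = 5.8312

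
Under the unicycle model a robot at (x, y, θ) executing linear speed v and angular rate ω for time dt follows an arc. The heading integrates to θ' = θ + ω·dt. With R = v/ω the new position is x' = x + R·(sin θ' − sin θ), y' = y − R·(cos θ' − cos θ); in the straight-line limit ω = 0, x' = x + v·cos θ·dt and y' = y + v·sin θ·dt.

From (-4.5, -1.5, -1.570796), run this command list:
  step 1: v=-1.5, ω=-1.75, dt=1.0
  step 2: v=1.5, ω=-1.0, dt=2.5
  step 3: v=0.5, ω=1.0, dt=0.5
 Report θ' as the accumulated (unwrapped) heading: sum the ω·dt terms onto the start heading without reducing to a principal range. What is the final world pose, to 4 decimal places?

(-3.7046, 2.3236, -5.3208)

step 1: θ'=-3.3208 (R=0.8571) → pose (-3.4901, -0.6566, -3.3208)
step 2: θ'=-5.8208 (R=-1.5000) → pose (-3.8918, 2.1619, -5.8208)
step 3: θ'=-5.3208 (R=0.5000) → pose (-3.7046, 2.3236, -5.3208)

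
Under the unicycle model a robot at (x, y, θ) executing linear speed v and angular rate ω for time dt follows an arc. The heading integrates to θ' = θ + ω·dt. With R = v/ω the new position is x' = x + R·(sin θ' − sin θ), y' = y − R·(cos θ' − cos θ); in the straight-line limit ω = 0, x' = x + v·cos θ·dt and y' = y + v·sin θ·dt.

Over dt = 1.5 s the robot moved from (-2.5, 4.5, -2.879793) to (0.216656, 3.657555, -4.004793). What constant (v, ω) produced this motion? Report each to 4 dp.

v = -2.0000, ω = -0.7500

Δθ = -4.004793 − -2.879793 = -1.125000
ω = Δθ/dt = -1.125000/1.5 = -0.7500
R = Δx/(sin θ' − sin θ) = 2.6667
v = R·ω = 2.6667·-0.7500 = -2.0000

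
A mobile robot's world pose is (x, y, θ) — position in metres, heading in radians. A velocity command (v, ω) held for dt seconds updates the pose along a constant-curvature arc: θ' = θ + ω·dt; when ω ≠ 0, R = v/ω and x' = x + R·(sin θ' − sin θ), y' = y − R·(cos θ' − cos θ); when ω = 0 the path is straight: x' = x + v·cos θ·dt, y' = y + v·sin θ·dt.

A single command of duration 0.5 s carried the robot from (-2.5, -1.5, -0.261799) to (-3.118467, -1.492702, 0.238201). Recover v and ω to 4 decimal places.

v = -1.2500, ω = 1.0000

Δθ = 0.238201 − -0.261799 = 0.500000
ω = Δθ/dt = 0.500000/0.5 = 1.0000
R = Δx/(sin θ' − sin θ) = -1.2500
v = R·ω = -1.2500·1.0000 = -1.2500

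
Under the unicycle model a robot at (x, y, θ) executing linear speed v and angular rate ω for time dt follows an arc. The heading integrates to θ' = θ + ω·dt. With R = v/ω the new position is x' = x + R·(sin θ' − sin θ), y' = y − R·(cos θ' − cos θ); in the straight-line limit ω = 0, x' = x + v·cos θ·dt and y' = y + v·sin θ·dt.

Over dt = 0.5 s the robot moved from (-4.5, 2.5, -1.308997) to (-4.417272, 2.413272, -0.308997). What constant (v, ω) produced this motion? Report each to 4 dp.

v = 0.2500, ω = 2.0000

Δθ = -0.308997 − -1.308997 = 1.000000
ω = Δθ/dt = 1.000000/0.5 = 2.0000
R = −Δy/(cos θ' − cos θ) = 0.1250
v = R·ω = 0.1250·2.0000 = 0.2500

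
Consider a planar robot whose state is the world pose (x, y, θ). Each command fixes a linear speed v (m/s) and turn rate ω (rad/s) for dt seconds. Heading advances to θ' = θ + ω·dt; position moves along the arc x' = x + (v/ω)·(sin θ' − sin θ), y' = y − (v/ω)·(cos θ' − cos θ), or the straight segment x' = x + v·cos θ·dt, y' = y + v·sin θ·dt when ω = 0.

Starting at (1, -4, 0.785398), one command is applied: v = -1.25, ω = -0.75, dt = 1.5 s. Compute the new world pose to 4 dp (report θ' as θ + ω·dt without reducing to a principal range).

(-0.7337, -4.3930, -0.3396)

θ' = 0.7854 + -0.75·1.5 = -0.3396
R = v/ω = -1.25/-0.75 = 1.6667
x' = 1 + 1.6667·(sin -0.3396 − sin 0.7854) = -0.7337
y' = -4 − 1.6667·(cos -0.3396 − cos 0.7854) = -4.3930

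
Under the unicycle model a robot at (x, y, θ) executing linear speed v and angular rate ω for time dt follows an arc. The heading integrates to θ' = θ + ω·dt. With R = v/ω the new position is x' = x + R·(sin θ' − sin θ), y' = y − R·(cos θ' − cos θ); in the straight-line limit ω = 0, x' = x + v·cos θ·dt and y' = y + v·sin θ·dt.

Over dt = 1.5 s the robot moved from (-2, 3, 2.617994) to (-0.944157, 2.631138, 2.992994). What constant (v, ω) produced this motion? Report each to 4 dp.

v = -0.7500, ω = 0.2500

Δθ = 2.992994 − 2.617994 = 0.375000
ω = Δθ/dt = 0.375000/1.5 = 0.2500
R = Δx/(sin θ' − sin θ) = -3.0000
v = R·ω = -3.0000·0.2500 = -0.7500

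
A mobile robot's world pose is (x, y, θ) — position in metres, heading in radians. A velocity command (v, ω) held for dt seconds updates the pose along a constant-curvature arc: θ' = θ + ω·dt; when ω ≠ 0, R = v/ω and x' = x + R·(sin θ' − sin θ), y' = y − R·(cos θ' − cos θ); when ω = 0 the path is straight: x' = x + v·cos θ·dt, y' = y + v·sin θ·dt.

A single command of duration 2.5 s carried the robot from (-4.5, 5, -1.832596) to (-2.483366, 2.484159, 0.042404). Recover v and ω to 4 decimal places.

Δθ = 0.042404 − -1.832596 = 1.875000
ω = Δθ/dt = 1.875000/2.5 = 0.7500
R = −Δy/(cos θ' − cos θ) = 2.0000
v = R·ω = 2.0000·0.7500 = 1.5000

v = 1.5000, ω = 0.7500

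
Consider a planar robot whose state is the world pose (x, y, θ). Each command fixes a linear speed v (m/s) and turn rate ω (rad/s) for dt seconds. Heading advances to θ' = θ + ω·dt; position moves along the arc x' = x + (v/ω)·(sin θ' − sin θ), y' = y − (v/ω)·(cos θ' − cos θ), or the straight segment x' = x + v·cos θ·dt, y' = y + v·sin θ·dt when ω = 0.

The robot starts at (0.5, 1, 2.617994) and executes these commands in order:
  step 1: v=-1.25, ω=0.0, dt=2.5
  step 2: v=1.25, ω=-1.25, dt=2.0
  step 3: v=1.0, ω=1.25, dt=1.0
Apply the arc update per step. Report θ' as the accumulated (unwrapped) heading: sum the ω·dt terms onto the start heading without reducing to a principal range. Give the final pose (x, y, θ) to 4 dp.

(4.2780, 1.9299, 1.3680)

step 1: θ'=2.6180 (straight) → pose (3.2063, -0.5625, 2.6180)
step 2: θ'=0.1180 (R=-1.0000) → pose (3.5886, 1.2966, 0.1180)
step 3: θ'=1.3680 (R=0.8000) → pose (4.2780, 1.9299, 1.3680)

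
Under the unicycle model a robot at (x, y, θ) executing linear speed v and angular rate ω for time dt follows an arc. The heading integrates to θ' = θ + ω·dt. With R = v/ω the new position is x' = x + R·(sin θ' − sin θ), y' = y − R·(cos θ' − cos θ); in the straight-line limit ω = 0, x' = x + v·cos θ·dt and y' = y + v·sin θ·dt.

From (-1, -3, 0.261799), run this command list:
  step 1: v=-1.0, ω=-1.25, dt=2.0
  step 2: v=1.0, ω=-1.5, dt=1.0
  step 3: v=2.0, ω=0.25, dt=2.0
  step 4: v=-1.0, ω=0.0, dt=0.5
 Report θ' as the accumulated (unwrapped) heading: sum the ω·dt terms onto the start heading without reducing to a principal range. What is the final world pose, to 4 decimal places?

step 1: θ'=-2.2382 (R=0.8000) → pose (-1.8354, -1.7321, -2.2382)
step 2: θ'=-3.7382 (R=-0.6667) → pose (-2.7336, -1.8710, -3.7382)
step 3: θ'=-3.2382 (R=8.0000) → pose (-6.4566, -0.5262, -3.2382)
step 4: θ'=-3.2382 (straight) → pose (-5.9590, -0.5745, -3.2382)

(-5.9590, -0.5745, -3.2382)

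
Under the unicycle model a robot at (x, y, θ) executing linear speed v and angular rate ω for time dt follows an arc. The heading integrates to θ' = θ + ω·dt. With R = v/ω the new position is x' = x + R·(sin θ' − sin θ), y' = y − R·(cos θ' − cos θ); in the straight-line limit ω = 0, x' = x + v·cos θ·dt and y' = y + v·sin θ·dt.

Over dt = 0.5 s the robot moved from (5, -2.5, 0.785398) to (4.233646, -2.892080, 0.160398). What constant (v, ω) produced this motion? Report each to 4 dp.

v = -1.7500, ω = -1.2500

Δθ = 0.160398 − 0.785398 = -0.625000
ω = Δθ/dt = -0.625000/0.5 = -1.2500
R = Δx/(sin θ' − sin θ) = 1.4000
v = R·ω = 1.4000·-1.2500 = -1.7500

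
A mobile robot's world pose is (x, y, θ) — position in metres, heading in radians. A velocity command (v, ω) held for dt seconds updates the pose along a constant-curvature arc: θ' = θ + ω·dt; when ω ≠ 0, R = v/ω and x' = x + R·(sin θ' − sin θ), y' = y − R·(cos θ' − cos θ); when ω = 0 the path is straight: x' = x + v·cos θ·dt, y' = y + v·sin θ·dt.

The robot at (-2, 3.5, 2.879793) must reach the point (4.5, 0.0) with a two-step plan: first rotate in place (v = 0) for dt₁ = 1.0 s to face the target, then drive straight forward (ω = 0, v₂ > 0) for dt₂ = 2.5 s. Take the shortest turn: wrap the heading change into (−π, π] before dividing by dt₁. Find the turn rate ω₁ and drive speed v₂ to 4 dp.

heading to target = atan2(0−3.5, 4.5−-2) = -0.4939
Δθ = wrap(-0.4939 − 2.8798) = 2.9095; ω₁ = Δθ/dt₁ = 2.9095
distance = √((4.5−-2)² + (0−3.5)²) = 7.3824; v₂ = distance/dt₂ = 2.9530

ω₁ = 2.9095, v₂ = 2.9530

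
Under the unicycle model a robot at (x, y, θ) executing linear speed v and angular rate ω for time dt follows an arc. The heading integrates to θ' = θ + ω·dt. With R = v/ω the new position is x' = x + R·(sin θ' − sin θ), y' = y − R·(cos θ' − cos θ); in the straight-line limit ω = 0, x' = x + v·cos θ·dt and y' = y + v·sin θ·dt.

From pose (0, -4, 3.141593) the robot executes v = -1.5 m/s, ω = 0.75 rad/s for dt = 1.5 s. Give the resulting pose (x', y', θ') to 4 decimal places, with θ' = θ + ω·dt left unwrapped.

θ' = 3.1416 + 0.75·1.5 = 4.2666
R = v/ω = -1.5/0.75 = -2.0000
x' = 0 + -2.0000·(sin 4.2666 − sin 3.1416) = 1.8045
y' = -4 − -2.0000·(cos 4.2666 − cos 3.1416) = -2.8624

(1.8045, -2.8624, 4.2666)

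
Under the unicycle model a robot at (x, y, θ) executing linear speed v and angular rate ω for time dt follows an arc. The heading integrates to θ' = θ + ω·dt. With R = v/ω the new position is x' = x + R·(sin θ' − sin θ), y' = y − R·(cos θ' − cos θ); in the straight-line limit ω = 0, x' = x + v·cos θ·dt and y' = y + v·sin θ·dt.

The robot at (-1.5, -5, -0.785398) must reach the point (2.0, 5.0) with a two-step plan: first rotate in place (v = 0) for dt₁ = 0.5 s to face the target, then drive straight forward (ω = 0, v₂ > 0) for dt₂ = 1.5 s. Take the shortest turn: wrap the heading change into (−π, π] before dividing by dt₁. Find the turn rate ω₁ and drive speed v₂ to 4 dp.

ω₁ = 4.0390, v₂ = 7.0632

heading to target = atan2(5−-5, 2−-1.5) = 1.2341
Δθ = wrap(1.2341 − -0.7854) = 2.0195; ω₁ = Δθ/dt₁ = 4.0390
distance = √((2−-1.5)² + (5−-5)²) = 10.5948; v₂ = distance/dt₂ = 7.0632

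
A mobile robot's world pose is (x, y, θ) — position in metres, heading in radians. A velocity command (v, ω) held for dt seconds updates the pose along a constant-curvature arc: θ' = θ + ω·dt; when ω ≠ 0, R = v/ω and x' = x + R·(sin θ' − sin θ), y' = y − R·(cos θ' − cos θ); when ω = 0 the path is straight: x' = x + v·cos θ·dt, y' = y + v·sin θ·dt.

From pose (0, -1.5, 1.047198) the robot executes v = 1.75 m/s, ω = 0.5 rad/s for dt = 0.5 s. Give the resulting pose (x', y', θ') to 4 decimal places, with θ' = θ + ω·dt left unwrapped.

(0.3387, -0.6957, 1.2972)

θ' = 1.0472 + 0.5·0.5 = 1.2972
R = v/ω = 1.75/0.5 = 3.5000
x' = 0 + 3.5000·(sin 1.2972 − sin 1.0472) = 0.3387
y' = -1.5 − 3.5000·(cos 1.2972 − cos 1.0472) = -0.6957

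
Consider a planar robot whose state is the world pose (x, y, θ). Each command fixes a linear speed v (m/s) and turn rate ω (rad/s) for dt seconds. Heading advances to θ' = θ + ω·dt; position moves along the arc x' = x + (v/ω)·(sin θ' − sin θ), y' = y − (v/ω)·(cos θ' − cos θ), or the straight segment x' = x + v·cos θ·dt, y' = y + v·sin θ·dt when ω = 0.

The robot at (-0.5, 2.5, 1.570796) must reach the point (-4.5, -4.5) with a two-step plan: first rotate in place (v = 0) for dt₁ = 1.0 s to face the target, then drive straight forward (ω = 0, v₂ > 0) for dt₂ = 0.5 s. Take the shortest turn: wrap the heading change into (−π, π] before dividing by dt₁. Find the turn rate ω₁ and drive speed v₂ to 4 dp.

ω₁ = 2.6224, v₂ = 16.1245

heading to target = atan2(-4.5−2.5, -4.5−-0.5) = -2.0899
Δθ = wrap(-2.0899 − 1.5708) = 2.6224; ω₁ = Δθ/dt₁ = 2.6224
distance = √((-4.5−-0.5)² + (-4.5−2.5)²) = 8.0623; v₂ = distance/dt₂ = 16.1245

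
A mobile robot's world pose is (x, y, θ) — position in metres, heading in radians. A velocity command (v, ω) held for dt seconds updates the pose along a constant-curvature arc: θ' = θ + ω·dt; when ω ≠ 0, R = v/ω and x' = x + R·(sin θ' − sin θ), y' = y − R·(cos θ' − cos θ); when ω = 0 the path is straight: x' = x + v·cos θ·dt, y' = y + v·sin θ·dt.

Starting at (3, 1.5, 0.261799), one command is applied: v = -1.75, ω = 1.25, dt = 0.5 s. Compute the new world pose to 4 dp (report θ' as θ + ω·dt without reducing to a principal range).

θ' = 0.2618 + 1.25·0.5 = 0.8868
R = v/ω = -1.75/1.25 = -1.4000
x' = 3 + -1.4000·(sin 0.8868 − sin 0.2618) = 2.2773
y' = 1.5 − -1.4000·(cos 0.8868 − cos 0.2618) = 1.0324

(2.2773, 1.0324, 0.8868)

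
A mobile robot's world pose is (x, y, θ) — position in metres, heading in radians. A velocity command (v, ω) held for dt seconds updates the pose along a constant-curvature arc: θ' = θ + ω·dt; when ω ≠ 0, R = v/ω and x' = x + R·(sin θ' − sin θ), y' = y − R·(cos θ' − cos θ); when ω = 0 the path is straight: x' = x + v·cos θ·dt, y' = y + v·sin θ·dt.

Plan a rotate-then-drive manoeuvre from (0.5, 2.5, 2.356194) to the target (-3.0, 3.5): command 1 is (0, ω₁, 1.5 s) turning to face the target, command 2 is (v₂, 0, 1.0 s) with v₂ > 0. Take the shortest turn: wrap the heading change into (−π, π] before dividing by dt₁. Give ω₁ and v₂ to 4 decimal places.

ω₁ = 0.3381, v₂ = 3.6401

heading to target = atan2(3.5−2.5, -3−0.5) = 2.8633
Δθ = wrap(2.8633 − 2.3562) = 0.5071; ω₁ = Δθ/dt₁ = 0.3381
distance = √((-3−0.5)² + (3.5−2.5)²) = 3.6401; v₂ = distance/dt₂ = 3.6401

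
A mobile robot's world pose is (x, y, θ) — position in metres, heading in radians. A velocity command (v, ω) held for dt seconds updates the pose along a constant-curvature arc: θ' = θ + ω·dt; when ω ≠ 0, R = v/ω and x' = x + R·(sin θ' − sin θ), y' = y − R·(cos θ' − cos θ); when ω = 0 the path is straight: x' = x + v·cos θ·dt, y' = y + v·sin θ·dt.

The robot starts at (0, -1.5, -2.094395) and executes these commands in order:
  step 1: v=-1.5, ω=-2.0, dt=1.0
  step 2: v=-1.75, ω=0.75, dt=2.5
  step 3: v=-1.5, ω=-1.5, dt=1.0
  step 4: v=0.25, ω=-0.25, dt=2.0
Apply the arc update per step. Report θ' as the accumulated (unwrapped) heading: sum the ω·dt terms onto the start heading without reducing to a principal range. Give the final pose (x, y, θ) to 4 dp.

(6.0305, -0.9000, -4.2194)

step 1: θ'=-4.0944 (R=0.7500) → pose (1.2608, -1.4404, -4.0944)
step 2: θ'=-2.2194 (R=-2.3333) → pose (5.0221, -1.4980, -2.2194)
step 3: θ'=-3.7194 (R=1.0000) → pose (6.3652, -1.2644, -3.7194)
step 4: θ'=-4.2194 (R=-1.0000) → pose (6.0305, -0.9000, -4.2194)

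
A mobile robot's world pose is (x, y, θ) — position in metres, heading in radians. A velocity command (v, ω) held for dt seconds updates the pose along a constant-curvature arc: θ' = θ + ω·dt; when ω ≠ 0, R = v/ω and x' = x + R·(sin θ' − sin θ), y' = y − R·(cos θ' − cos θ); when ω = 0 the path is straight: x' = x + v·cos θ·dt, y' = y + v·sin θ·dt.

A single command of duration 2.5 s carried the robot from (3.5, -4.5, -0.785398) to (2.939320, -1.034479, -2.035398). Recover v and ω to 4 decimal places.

v = -1.5000, ω = -0.5000

Δθ = -2.035398 − -0.785398 = -1.250000
ω = Δθ/dt = -1.250000/2.5 = -0.5000
R = −Δy/(cos θ' − cos θ) = 3.0000
v = R·ω = 3.0000·-0.5000 = -1.5000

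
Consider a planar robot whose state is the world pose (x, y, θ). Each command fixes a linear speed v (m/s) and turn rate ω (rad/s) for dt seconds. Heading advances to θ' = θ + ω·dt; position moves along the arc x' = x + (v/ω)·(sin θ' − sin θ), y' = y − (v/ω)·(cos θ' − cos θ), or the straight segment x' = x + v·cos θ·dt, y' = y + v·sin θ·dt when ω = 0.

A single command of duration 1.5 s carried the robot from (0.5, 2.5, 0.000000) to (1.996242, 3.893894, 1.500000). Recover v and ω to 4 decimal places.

Δθ = 1.500000 − 0.000000 = 1.500000
ω = Δθ/dt = 1.500000/1.5 = 1.0000
R = Δx/(sin θ' − sin θ) = 1.5000
v = R·ω = 1.5000·1.0000 = 1.5000

v = 1.5000, ω = 1.0000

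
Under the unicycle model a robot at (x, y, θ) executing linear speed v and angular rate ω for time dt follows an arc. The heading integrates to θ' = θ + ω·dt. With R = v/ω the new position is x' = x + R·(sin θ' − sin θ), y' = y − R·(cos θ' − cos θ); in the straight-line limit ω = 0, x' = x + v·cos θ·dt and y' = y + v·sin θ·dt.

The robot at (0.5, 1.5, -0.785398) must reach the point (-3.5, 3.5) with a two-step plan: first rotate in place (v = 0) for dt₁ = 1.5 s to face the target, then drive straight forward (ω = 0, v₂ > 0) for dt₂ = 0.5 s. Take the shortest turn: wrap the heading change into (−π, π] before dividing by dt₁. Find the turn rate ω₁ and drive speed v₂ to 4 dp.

heading to target = atan2(3.5−1.5, -3.5−0.5) = 2.6779
Δθ = wrap(2.6779 − -0.7854) = -2.8198; ω₁ = Δθ/dt₁ = -1.8799
distance = √((-3.5−0.5)² + (3.5−1.5)²) = 4.4721; v₂ = distance/dt₂ = 8.9443

ω₁ = -1.8799, v₂ = 8.9443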